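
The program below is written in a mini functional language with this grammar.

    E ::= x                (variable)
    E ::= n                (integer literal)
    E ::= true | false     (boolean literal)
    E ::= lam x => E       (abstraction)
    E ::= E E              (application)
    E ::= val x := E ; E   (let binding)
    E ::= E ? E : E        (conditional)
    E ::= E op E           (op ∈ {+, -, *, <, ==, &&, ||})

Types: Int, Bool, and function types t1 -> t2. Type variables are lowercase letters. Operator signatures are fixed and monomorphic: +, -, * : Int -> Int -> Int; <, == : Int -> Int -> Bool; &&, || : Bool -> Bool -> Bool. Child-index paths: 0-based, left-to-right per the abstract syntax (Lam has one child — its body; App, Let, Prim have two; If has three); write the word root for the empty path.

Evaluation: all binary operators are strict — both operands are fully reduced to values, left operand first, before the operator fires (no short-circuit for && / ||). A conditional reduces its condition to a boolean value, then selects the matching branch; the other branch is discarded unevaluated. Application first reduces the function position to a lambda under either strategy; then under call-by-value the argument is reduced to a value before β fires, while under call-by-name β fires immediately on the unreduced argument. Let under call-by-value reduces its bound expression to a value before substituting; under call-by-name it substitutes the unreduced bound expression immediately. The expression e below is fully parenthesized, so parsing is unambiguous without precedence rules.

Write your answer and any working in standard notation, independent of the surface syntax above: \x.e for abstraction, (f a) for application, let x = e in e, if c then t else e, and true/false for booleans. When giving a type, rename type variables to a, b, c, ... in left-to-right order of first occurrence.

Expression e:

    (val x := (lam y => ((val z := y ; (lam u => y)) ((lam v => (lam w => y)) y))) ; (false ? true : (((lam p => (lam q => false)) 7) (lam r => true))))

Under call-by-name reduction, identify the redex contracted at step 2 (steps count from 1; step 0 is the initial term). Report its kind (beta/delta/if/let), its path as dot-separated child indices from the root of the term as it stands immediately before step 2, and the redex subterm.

Derivation:
step 0: (let x = (\y.((let z = y in (\u.y)) ((\v.(\w.y)) y))) in (if false then true else (((\p.(\q.false)) 7) (\r.true))))
step 1: [let@root] (if false then true else (((\p.(\q.false)) 7) (\r.true)))
step 2: [if@root] (((\p.(\q.false)) 7) (\r.true))

Answer: if at root : (if false then true else (((\p.(\q.false)) 7) (\r.true)))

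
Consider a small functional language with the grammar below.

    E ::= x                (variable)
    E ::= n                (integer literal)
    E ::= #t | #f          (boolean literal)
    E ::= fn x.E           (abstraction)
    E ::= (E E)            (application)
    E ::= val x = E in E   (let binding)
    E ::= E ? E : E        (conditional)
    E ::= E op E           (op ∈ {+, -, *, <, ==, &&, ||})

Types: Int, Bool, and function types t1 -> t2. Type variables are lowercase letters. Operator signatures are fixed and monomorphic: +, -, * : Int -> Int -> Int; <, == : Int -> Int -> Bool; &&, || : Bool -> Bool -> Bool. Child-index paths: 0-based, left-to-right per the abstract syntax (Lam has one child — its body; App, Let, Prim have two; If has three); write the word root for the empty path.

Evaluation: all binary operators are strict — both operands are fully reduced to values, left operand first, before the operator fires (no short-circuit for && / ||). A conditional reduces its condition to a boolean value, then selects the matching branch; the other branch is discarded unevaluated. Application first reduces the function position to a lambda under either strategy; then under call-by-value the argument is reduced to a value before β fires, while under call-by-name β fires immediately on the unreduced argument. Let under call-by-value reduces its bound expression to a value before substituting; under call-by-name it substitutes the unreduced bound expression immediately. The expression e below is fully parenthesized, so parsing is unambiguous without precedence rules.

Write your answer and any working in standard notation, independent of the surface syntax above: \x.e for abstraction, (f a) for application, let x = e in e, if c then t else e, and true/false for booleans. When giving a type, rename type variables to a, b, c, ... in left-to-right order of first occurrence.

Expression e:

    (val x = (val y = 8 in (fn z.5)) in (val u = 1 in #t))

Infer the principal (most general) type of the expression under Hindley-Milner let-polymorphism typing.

Answer: Bool

Trace:
let y : Int
\z._ : a -> Int
let x : forall. a -> Int
let u : Int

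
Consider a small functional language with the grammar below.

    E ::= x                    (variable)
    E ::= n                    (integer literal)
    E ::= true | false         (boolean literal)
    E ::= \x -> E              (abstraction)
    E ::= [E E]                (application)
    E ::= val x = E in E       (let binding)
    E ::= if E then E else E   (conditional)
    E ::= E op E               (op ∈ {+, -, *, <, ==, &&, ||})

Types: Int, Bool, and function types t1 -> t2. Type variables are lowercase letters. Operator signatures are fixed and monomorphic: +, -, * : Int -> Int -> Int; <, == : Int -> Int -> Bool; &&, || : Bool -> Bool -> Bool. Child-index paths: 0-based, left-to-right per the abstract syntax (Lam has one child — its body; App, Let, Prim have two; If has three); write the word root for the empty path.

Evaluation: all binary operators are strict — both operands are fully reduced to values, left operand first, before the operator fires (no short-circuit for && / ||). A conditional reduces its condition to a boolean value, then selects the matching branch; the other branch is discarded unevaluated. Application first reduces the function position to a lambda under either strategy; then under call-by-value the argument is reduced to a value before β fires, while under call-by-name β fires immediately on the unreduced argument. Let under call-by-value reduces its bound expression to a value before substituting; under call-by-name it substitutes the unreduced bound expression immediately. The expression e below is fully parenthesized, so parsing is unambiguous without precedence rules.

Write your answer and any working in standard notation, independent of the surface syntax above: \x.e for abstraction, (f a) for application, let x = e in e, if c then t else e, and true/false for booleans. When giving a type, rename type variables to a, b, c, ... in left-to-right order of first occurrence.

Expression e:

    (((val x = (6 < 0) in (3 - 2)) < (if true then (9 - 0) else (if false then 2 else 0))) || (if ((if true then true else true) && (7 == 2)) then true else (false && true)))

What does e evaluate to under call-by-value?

Answer: true

Trace:
step 0: (((let x = (6 < 0) in (3 - 2)) < (if true then (9 - 0) else (if false then 2 else 0))) || (if ((if true then true else true) && (7 == 2)) then true else (false && true)))
step 1: [delta@0.0.0] (((let x = false in (3 - 2)) < (if true then (9 - 0) else (if false then 2 else 0))) || (if ((if true then true else true) && (7 == 2)) then true else (false && true)))
step 2: [let@0.0] (((3 - 2) < (if true then (9 - 0) else (if false then 2 else 0))) || (if ((if true then true else true) && (7 == 2)) then true else (false && true)))
step 3: [delta@0.0] ((1 < (if true then (9 - 0) else (if false then 2 else 0))) || (if ((if true then true else true) && (7 == 2)) then true else (false && true)))
step 4: [if@0.1] ((1 < (9 - 0)) || (if ((if true then true else true) && (7 == 2)) then true else (false && true)))
step 5: [delta@0.1] ((1 < 9) || (if ((if true then true else true) && (7 == 2)) then true else (false && true)))
step 6: [delta@0] (true || (if ((if true then true else true) && (7 == 2)) then true else (false && true)))
step 7: [if@1.0.0] (true || (if (true && (7 == 2)) then true else (false && true)))
step 8: [delta@1.0.1] (true || (if (true && false) then true else (false && true)))
step 9: [delta@1.0] (true || (if false then true else (false && true)))
step 10: [if@1] (true || (false && true))
step 11: [delta@1] (true || false)
step 12: [delta@root] true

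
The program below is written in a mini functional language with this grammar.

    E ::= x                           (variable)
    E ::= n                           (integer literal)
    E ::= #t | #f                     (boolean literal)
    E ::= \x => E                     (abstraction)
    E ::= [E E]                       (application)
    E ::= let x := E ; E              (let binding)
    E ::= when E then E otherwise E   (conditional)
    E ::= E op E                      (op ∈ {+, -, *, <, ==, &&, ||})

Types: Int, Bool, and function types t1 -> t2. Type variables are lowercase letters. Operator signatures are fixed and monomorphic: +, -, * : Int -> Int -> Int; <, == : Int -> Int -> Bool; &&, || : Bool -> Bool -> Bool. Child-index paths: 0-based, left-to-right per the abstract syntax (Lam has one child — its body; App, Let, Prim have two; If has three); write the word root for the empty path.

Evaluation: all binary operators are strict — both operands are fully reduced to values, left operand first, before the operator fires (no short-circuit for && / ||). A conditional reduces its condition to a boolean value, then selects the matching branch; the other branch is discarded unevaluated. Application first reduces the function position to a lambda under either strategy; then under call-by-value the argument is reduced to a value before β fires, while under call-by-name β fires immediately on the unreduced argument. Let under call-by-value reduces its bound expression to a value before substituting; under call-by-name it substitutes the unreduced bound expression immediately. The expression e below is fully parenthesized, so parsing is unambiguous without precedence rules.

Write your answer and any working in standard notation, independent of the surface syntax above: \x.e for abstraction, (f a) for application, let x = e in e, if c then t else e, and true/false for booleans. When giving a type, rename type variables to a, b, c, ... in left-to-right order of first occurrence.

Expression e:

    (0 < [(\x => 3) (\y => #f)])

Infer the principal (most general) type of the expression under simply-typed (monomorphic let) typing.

Answer: Bool

Working:
  unify Int ~ Int
\x._ : a -> Int
\y._ : b -> Bool
  unify a -> Int ~ (b -> Bool) -> c
  unify a ~ b -> Bool
  unify Int ~ c
_ _ : Int
  unify Int ~ Int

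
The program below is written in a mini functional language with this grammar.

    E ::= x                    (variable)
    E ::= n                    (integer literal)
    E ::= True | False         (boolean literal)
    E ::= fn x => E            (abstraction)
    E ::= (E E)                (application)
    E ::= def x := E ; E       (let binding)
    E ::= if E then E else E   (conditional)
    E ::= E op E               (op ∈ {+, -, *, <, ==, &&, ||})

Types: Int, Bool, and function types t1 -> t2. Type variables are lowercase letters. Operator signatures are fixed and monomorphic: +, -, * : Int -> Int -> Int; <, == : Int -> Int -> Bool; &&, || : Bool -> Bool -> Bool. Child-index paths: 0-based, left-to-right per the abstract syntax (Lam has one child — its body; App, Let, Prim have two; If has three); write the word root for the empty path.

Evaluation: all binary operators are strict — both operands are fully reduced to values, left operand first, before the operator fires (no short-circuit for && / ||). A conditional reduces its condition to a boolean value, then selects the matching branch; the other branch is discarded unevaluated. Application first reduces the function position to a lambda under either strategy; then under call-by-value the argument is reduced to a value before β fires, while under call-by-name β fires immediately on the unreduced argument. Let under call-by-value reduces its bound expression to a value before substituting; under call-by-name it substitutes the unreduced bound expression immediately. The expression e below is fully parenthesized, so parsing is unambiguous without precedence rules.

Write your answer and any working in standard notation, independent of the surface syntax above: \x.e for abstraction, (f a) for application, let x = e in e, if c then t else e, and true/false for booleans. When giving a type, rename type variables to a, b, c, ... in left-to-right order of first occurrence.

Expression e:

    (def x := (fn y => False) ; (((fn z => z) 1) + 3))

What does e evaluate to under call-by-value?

Derivation:
step 0: (let x = (\y.false) in (((\z.z) 1) + 3))
step 1: [let@root] (((\z.z) 1) + 3)
step 2: [beta@0] (1 + 3)
step 3: [delta@root] 4

Answer: 4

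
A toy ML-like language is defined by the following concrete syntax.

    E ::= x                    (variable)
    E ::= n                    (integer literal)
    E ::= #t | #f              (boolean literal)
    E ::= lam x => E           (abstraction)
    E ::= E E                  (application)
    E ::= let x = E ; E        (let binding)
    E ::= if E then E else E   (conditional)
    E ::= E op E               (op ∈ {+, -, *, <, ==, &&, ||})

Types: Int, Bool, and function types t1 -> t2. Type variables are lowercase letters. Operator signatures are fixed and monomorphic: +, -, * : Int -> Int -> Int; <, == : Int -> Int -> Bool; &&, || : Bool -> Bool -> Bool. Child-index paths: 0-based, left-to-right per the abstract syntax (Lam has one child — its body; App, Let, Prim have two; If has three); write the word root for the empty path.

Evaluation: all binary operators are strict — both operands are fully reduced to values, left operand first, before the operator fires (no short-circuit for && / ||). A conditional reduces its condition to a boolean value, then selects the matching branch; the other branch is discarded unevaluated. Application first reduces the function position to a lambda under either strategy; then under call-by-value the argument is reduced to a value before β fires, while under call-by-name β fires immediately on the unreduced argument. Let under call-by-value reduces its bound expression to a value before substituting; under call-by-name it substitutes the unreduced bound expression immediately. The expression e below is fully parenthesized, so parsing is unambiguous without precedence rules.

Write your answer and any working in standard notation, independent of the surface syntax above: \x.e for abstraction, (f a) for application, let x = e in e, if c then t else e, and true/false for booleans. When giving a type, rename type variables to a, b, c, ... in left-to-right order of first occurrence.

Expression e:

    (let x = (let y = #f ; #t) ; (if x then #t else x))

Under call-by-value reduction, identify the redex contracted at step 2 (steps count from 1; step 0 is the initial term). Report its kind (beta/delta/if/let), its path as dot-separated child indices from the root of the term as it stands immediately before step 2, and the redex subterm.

Trace:
step 0: (let x = (let y = false in true) in (if x then true else x))
step 1: [let@0] (let x = true in (if x then true else x))
step 2: [let@root] (if true then true else true)

Answer: let at root : (let x = true in (if x then true else x))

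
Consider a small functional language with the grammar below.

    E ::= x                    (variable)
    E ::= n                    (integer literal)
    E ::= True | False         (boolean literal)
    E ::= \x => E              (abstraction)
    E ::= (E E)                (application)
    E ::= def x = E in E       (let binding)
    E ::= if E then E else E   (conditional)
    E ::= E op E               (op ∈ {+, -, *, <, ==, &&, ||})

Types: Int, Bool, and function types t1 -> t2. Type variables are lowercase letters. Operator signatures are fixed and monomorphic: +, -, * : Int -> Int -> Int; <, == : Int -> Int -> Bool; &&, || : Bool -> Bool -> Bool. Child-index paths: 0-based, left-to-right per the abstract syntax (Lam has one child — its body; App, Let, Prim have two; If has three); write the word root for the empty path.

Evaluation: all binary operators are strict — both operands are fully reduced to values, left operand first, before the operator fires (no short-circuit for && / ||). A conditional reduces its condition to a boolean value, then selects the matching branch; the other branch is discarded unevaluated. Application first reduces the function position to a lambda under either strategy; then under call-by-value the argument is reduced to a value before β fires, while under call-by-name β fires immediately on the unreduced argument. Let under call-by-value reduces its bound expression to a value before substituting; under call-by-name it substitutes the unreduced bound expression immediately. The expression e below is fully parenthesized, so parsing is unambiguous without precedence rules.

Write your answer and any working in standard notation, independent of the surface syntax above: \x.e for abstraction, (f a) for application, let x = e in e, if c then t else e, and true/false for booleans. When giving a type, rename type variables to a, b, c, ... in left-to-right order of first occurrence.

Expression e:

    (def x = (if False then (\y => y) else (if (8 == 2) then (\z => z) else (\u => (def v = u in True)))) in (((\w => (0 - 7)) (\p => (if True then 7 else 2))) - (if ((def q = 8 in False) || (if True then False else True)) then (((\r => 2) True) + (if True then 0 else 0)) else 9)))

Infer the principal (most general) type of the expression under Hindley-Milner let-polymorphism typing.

Trace:
  unify Bool ~ Bool
y : a
\y._ : a -> a
  unify Int ~ Int
  unify Int ~ Int
  unify Bool ~ Bool
z : b
\z._ : b -> b
u : c
let v : c
\u._ : c -> Bool
  unify b -> b ~ c -> Bool
  unify b ~ c
  unify c ~ Bool
  unify a -> a ~ Bool -> Bool
  unify a ~ Bool
  unify Bool ~ Bool
let x : Bool -> Bool
  unify Int ~ Int
  unify Int ~ Int
\w._ : d -> Int
  unify Bool ~ Bool
  unify Int ~ Int
\p._ : e -> Int
  unify d -> Int ~ (e -> Int) -> f
  unify d ~ e -> Int
  unify Int ~ f
_ _ : Int
  unify Int ~ Int
let q : Int
  unify Bool ~ Bool
  unify Bool ~ Bool
  unify Bool ~ Bool
  unify Bool ~ Bool
  unify Bool ~ Bool
\r._ : g -> Int
  unify g -> Int ~ Bool -> h
  unify g ~ Bool
  unify Int ~ h
_ _ : Int
  unify Int ~ Int
  unify Bool ~ Bool
  unify Int ~ Int
  unify Int ~ Int
  unify Int ~ Int
  unify Int ~ Int

Answer: Int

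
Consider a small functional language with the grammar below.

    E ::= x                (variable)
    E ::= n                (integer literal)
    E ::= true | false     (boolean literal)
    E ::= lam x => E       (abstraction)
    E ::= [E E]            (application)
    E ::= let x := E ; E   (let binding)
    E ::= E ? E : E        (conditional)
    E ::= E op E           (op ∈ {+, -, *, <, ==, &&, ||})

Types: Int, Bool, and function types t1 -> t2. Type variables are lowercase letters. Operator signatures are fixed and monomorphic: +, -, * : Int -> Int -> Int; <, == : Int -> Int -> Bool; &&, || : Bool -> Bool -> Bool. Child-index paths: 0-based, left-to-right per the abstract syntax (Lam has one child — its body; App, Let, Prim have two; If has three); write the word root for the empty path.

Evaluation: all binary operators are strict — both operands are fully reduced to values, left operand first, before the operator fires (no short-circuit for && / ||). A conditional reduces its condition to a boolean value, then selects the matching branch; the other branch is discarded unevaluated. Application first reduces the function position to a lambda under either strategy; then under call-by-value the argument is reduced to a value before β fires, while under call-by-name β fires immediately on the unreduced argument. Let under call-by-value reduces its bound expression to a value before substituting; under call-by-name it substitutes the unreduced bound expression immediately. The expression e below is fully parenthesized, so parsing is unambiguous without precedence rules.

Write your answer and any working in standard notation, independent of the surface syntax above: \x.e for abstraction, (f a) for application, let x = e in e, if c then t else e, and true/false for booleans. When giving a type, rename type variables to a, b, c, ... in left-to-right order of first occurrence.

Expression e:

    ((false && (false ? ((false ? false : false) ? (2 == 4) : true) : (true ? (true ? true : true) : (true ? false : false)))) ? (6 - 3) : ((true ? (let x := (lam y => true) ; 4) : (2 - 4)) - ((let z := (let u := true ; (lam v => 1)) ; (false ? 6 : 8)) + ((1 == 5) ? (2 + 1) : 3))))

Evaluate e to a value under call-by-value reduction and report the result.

Answer: -7

Working:
step 0: (if (false && (if false then (if (if false then false else false) then (2 == 4) else true) else (if true then (if true then true else true) else (if true then false else false)))) then (6 - 3) else ((if true then (let x = (\y.true) in 4) else (2 - 4)) - ((let z = (let u = true in (\v.1)) in (if false then 6 else 8)) + (if (1 == 5) then (2 + 1) else 3))))
step 1: [if@0.1] (if (false && (if true then (if true then true else true) else (if true then false else false))) then (6 - 3) else ((if true then (let x = (\y.true) in 4) else (2 - 4)) - ((let z = (let u = true in (\v.1)) in (if false then 6 else 8)) + (if (1 == 5) then (2 + 1) else 3))))
step 2: [if@0.1] (if (false && (if true then true else true)) then (6 - 3) else ((if true then (let x = (\y.true) in 4) else (2 - 4)) - ((let z = (let u = true in (\v.1)) in (if false then 6 else 8)) + (if (1 == 5) then (2 + 1) else 3))))
step 3: [if@0.1] (if (false && true) then (6 - 3) else ((if true then (let x = (\y.true) in 4) else (2 - 4)) - ((let z = (let u = true in (\v.1)) in (if false then 6 else 8)) + (if (1 == 5) then (2 + 1) else 3))))
step 4: [delta@0] (if false then (6 - 3) else ((if true then (let x = (\y.true) in 4) else (2 - 4)) - ((let z = (let u = true in (\v.1)) in (if false then 6 else 8)) + (if (1 == 5) then (2 + 1) else 3))))
step 5: [if@root] ((if true then (let x = (\y.true) in 4) else (2 - 4)) - ((let z = (let u = true in (\v.1)) in (if false then 6 else 8)) + (if (1 == 5) then (2 + 1) else 3)))
step 6: [if@0] ((let x = (\y.true) in 4) - ((let z = (let u = true in (\v.1)) in (if false then 6 else 8)) + (if (1 == 5) then (2 + 1) else 3)))
step 7: [let@0] (4 - ((let z = (let u = true in (\v.1)) in (if false then 6 else 8)) + (if (1 == 5) then (2 + 1) else 3)))
step 8: [let@1.0.0] (4 - ((let z = (\v.1) in (if false then 6 else 8)) + (if (1 == 5) then (2 + 1) else 3)))
step 9: [let@1.0] (4 - ((if false then 6 else 8) + (if (1 == 5) then (2 + 1) else 3)))
step 10: [if@1.0] (4 - (8 + (if (1 == 5) then (2 + 1) else 3)))
step 11: [delta@1.1.0] (4 - (8 + (if false then (2 + 1) else 3)))
step 12: [if@1.1] (4 - (8 + 3))
step 13: [delta@1] (4 - 11)
step 14: [delta@root] -7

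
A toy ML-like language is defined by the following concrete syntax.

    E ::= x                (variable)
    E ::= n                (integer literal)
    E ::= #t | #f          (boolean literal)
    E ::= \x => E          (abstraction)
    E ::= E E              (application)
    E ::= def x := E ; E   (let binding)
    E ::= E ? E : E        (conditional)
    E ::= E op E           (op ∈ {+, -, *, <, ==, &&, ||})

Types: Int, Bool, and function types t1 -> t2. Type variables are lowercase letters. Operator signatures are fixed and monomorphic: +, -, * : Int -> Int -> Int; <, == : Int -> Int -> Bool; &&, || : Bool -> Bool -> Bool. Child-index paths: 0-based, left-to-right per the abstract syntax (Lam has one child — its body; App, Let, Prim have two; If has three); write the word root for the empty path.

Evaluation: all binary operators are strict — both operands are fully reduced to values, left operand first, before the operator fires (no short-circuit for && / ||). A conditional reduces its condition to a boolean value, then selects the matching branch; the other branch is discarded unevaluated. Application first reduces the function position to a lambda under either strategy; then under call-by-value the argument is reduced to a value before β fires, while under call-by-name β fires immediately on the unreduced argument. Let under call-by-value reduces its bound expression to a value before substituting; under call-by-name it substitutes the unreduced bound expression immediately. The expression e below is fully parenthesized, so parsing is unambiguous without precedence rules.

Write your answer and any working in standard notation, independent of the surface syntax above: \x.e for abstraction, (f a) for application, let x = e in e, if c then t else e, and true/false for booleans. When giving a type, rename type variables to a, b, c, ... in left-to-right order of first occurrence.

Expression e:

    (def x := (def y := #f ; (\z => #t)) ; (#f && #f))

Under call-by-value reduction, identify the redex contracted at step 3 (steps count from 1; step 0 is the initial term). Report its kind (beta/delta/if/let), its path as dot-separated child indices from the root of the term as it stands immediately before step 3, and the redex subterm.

Answer: delta at root : (false && false)

Working:
step 0: (let x = (let y = false in (\z.true)) in (false && false))
step 1: [let@0] (let x = (\z.true) in (false && false))
step 2: [let@root] (false && false)
step 3: [delta@root] false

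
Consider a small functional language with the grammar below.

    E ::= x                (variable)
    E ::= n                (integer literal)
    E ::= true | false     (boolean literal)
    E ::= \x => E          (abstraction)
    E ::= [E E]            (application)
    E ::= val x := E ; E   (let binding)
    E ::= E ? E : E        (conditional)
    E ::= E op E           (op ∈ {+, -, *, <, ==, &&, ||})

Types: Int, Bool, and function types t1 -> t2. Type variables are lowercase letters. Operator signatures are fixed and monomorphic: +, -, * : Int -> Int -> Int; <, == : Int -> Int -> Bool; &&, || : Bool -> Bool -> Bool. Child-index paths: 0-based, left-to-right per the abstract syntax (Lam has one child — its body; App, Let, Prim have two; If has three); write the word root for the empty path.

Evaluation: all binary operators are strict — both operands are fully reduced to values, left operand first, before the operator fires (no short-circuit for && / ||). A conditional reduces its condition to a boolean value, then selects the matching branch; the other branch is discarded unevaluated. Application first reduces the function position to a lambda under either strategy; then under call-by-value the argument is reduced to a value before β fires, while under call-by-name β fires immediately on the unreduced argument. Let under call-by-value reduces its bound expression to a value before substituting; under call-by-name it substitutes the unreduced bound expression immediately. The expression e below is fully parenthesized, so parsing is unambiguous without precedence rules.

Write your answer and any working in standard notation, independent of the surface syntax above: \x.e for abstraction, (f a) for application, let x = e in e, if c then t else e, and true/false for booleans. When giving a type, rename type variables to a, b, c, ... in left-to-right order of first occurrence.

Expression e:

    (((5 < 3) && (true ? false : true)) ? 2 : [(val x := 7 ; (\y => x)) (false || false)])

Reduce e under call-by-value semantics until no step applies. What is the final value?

Working:
step 0: (if ((5 < 3) && (if true then false else true)) then 2 else ((let x = 7 in (\y.x)) (false || false)))
step 1: [delta@0.0] (if (false && (if true then false else true)) then 2 else ((let x = 7 in (\y.x)) (false || false)))
step 2: [if@0.1] (if (false && false) then 2 else ((let x = 7 in (\y.x)) (false || false)))
step 3: [delta@0] (if false then 2 else ((let x = 7 in (\y.x)) (false || false)))
step 4: [if@root] ((let x = 7 in (\y.x)) (false || false))
step 5: [let@0] ((\y.7) (false || false))
step 6: [delta@1] ((\y.7) false)
step 7: [beta@root] 7

Answer: 7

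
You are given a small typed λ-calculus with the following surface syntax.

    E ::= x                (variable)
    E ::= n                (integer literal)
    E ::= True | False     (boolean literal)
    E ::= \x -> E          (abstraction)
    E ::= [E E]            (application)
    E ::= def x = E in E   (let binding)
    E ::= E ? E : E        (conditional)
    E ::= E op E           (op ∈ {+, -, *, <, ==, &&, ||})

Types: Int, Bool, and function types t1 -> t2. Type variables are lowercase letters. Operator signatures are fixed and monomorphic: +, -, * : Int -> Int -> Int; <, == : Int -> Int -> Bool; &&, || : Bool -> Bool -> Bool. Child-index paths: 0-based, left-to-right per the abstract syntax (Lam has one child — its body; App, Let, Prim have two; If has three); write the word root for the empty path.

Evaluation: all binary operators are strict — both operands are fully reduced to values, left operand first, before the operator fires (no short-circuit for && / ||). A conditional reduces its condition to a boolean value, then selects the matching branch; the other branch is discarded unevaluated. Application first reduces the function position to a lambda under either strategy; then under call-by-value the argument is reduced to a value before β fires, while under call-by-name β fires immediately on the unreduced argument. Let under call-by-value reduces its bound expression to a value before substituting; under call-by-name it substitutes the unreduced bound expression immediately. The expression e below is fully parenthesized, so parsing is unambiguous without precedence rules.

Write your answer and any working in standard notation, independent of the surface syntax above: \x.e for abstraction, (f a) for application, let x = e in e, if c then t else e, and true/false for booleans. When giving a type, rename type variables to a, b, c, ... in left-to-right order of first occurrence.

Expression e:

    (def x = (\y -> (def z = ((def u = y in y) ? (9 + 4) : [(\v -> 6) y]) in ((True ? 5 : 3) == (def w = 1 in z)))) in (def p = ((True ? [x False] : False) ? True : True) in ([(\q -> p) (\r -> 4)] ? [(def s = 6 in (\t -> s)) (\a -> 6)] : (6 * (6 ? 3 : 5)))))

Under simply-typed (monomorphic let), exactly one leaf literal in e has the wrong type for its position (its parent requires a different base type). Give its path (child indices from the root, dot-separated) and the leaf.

Working:
y : a
let u : a
y : a
  unify a ~ Bool
  unify Int ~ Int
  unify Int ~ Int
\v._ : b -> Int
y : Bool
  unify b -> Int ~ Bool -> c
  unify b ~ Bool
  unify Int ~ c
_ _ : Int
  unify Int ~ Int
let z : Int
  unify Bool ~ Bool
  unify Int ~ Int
  unify Int ~ Int
let w : Int
z : Int
  unify Int ~ Int
\y._ : Bool -> Bool
let x : Bool -> Bool
  unify Bool ~ Bool
x : Bool -> Bool
  unify Bool -> Bool ~ Bool -> d
  unify Bool ~ Bool
  unify Bool ~ d
_ _ : Bool
  unify Bool ~ Bool
  unify Bool ~ Bool
  unify Bool ~ Bool
let p : Bool
p : Bool
\q._ : e -> Bool
\r._ : f -> Int
  unify e -> Bool ~ (f -> Int) -> g
  unify e ~ f -> Int
  unify Bool ~ g
_ _ : Bool
  unify Bool ~ Bool
let s : Int
s : Int
\t._ : h -> Int
\a._ : i -> Int
  unify h -> Int ~ (i -> Int) -> j
  unify h ~ i -> Int
  unify Int ~ j
_ _ : Int
  unify Int ~ Int
  unify Int ~ Bool
  FAIL: mismatch Int ~ Bool

Answer: 1.1.2.1.0 : 6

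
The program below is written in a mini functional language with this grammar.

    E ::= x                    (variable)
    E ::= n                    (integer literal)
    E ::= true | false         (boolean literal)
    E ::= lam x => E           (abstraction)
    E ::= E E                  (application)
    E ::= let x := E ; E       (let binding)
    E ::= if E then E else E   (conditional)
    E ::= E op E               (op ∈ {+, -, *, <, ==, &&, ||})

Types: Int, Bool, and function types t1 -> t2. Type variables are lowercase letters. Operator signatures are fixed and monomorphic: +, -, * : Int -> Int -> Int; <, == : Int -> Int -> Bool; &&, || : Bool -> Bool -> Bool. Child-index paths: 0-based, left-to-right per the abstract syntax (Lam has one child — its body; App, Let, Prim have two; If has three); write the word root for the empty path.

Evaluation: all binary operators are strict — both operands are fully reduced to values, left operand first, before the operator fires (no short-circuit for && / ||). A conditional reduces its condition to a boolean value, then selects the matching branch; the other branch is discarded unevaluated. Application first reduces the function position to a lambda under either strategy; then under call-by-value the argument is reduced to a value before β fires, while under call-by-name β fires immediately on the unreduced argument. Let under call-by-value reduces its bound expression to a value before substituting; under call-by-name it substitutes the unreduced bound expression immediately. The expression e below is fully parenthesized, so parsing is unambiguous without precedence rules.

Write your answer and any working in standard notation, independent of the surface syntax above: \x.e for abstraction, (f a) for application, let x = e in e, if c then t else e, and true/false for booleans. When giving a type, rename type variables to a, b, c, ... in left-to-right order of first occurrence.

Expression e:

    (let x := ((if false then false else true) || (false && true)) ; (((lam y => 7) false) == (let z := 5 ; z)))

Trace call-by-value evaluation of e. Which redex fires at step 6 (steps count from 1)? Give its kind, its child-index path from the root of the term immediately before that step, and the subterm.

Trace:
step 0: (let x = ((if false then false else true) || (false && true)) in (((\y.7) false) == (let z = 5 in z)))
step 1: [if@0.0] (let x = (true || (false && true)) in (((\y.7) false) == (let z = 5 in z)))
step 2: [delta@0.1] (let x = (true || false) in (((\y.7) false) == (let z = 5 in z)))
step 3: [delta@0] (let x = true in (((\y.7) false) == (let z = 5 in z)))
step 4: [let@root] (((\y.7) false) == (let z = 5 in z))
step 5: [beta@0] (7 == (let z = 5 in z))
step 6: [let@1] (7 == 5)

Answer: let at 1 : (let z = 5 in z)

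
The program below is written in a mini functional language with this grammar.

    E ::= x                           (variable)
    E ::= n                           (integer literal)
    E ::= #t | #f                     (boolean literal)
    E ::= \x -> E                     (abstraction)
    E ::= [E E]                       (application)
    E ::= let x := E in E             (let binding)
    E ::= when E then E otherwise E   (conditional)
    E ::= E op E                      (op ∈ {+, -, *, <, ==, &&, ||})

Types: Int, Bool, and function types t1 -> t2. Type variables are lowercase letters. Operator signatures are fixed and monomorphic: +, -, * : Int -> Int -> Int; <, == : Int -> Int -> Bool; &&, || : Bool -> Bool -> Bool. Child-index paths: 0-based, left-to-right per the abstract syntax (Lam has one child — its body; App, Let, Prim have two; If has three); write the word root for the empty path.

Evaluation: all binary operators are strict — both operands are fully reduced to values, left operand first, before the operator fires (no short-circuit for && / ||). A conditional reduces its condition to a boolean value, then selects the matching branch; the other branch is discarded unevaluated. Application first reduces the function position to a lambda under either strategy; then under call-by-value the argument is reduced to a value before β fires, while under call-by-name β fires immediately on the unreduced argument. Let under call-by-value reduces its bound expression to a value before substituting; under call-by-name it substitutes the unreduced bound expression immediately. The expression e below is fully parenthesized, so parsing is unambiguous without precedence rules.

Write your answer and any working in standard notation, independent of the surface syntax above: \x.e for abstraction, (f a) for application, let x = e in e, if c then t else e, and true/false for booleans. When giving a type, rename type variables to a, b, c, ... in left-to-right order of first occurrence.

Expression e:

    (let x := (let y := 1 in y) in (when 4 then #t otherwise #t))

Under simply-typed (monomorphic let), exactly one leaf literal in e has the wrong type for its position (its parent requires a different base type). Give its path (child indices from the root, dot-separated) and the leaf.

Trace:
let y : Int
y : Int
let x : Int
  unify Int ~ Bool
  FAIL: mismatch Int ~ Bool

Answer: 1.0 : 4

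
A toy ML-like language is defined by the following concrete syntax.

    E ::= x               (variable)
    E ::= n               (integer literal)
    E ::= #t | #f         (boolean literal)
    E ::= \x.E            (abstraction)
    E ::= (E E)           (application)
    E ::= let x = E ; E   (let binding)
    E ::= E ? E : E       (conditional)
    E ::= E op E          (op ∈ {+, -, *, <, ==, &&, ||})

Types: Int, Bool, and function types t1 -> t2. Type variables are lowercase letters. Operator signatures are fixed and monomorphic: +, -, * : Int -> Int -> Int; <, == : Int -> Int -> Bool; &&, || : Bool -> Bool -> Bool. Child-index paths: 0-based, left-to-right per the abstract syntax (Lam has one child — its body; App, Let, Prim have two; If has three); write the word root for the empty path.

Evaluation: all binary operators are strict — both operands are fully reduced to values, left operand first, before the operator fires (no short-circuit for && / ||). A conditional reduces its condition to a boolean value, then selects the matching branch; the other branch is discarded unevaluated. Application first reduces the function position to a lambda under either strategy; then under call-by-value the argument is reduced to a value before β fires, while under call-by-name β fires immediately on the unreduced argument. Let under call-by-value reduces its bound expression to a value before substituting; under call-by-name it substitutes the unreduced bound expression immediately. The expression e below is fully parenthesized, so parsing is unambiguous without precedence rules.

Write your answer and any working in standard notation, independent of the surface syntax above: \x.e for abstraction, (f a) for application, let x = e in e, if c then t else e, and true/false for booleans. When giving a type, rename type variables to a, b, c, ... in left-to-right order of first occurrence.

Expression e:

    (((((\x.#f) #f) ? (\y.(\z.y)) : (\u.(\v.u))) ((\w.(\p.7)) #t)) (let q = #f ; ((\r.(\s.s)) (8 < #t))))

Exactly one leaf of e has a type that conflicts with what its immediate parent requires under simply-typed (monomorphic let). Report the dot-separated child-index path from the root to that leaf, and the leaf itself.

Working:
\x._ : a -> Bool
  unify a -> Bool ~ Bool -> b
  unify a ~ Bool
  unify Bool ~ b
_ _ : Bool
  unify Bool ~ Bool
y : c
\z._ : d -> c
\y._ : c -> d -> c
u : e
\v._ : f -> e
\u._ : e -> f -> e
  unify c -> d -> c ~ e -> f -> e
  unify c ~ e
  unify d -> e ~ f -> e
  unify d ~ f
  unify e ~ e
\p._ : h -> Int
\w._ : g -> h -> Int
  unify g -> h -> Int ~ Bool -> i
  unify g ~ Bool
  unify h -> Int ~ i
_ _ : h -> Int
  unify e -> f -> e ~ (h -> Int) -> j
  unify e ~ h -> Int
  unify f -> h -> Int ~ j
_ _ : f -> h -> Int
let q : Bool
s : l
\s._ : l -> l
\r._ : k -> l -> l
  unify Int ~ Int
  unify Bool ~ Int
  FAIL: mismatch Bool ~ Int

Answer: 1.1.1.1 : true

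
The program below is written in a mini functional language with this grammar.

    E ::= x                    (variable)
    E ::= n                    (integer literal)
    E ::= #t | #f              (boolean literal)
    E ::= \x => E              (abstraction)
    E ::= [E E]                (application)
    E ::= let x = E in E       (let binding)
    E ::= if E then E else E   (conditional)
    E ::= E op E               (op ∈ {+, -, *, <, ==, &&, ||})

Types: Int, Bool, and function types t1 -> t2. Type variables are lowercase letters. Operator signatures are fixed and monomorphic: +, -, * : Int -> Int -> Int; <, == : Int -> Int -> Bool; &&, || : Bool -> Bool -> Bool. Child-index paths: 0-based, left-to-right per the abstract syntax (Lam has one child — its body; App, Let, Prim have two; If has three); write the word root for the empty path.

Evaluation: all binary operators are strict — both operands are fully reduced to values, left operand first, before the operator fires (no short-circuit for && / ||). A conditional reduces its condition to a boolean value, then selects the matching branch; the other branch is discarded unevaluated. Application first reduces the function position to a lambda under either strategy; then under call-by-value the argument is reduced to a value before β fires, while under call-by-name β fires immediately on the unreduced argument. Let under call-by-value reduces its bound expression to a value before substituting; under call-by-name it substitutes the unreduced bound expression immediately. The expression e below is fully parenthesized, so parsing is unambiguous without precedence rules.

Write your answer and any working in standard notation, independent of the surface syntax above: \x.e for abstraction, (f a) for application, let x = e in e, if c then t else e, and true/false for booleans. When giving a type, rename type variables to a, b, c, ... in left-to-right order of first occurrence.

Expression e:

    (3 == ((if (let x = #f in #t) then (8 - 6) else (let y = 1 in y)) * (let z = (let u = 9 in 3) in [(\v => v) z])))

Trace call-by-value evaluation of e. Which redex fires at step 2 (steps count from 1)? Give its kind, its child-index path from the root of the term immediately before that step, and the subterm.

Derivation:
step 0: (3 == ((if (let x = false in true) then (8 - 6) else (let y = 1 in y)) * (let z = (let u = 9 in 3) in ((\v.v) z))))
step 1: [let@1.0.0] (3 == ((if true then (8 - 6) else (let y = 1 in y)) * (let z = (let u = 9 in 3) in ((\v.v) z))))
step 2: [if@1.0] (3 == ((8 - 6) * (let z = (let u = 9 in 3) in ((\v.v) z))))

Answer: if at 1.0 : (if true then (8 - 6) else (let y = 1 in y))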